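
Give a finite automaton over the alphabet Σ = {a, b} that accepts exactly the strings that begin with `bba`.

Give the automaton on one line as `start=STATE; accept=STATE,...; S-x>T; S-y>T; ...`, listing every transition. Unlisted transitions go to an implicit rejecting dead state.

start=q0; accept=q3; q0-a>q4; q0-b>q1; q1-a>q4; q1-b>q2; q2-a>q3; q2-b>q4; q3-a>q3; q3-b>q3; q4-a>q4; q4-b>q4

Check the first 3 symbols one by one: q0 through q2 record how many have matched `bba` so far; any wrong symbol goes to the dead state q4. After all 3 match we enter the accepting sink q3.
With 5 states:
        a   b  
>  q0   q4  q1 
   q1   q4  q2 
   q2   q3  q4 
 * q3   q3  q3 
   q4   q4  q4 
(> = start, * = accepting)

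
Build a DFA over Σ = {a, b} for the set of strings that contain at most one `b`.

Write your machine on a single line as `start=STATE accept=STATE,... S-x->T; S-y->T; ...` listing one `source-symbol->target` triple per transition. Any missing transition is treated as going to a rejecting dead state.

start=s0; accept=s0,s1; s0-a->s0; s0-b->s1; s1-a->s1; s1-b->s2; s2-a->s2; s2-b->s2

Count `b`s, saturating at 2: state s0 means no `b` yet, s1 means one `b` seen, s2 means more than one. Each `b` increments (capped at s2); other symbols loop. Accept from {s0, s1}.
        a   b  
>* s0   s0  s1 
 * s1   s1  s2 
   s2   s2  s2 
(> = start, * = accepting)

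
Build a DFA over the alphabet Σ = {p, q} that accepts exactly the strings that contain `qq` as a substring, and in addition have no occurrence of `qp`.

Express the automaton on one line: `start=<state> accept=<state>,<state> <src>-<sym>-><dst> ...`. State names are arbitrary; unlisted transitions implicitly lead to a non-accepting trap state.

start=S0 accept=S3 S0-p->S0 S0-q->S1 S1-p->S2 S1-q->S3 S2-p->S2 S2-q->S4 S3-p->S5 S3-q->S3 S4-p->S2 S4-q->S5 S5-p->S5 S5-q->S5

Run two small machines in parallel and take their product. The first has 3 states tracking whether and how much of `qq` has been seen; the second has 3 states tracking partial matches of the forbidden pattern `qp`. A product state is a pair (one from each), accepting exactly when both do.
        p   q  
>  S0   S0  S1 
   S1   S2  S3 
   S2   S2  S4 
 * S3   S5  S3 
   S4   S2  S5 
   S5   S5  S5 
(> = start, * = accepting)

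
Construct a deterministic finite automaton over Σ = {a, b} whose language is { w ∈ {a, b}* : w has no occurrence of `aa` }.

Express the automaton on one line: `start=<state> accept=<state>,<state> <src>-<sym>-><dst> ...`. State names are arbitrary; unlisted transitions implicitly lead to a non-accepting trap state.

start=q0 accept=q0,q1 q0-a->q1 q0-b->q0 q1-a->q2 q1-b->q0 q2-a->q2 q2-b->q2

This is the complement of 'contains `aa`'. Use the same substring-matching states — q0 through q2 holding how much of `aa` has just been matched — but flip the accepting set: everything except the trap q2 accepts.
        a   b  
>* q0   q1  q0 
 * q1   q2  q0 
   q2   q2  q2 
(> = start, * = accepting)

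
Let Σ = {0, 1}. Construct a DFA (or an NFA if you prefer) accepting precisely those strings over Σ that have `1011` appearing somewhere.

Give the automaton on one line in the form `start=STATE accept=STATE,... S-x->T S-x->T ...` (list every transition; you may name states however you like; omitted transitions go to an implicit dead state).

start=s0 accept=s4 s0-0->s0 s0-1->s1 s1-0->s2 s1-1->s1 s2-0->s0 s2-1->s3 s3-0->s2 s3-1->s4 s4-0->s4 s4-1->s4

Track how much of `1011` has been matched so far: state s0 is no progress, s4 is the absorbing accept state reached once `1011` has occurred. Intermediate states record partial matches; on a mismatch, fall back to the longest reusable overlap.
A 5-state machine:
        0   1  
>  s0   s0  s1 
   s1   s2  s1 
   s2   s0  s3 
   s3   s2  s4 
 * s4   s4  s4 
(> = start, * = accepting)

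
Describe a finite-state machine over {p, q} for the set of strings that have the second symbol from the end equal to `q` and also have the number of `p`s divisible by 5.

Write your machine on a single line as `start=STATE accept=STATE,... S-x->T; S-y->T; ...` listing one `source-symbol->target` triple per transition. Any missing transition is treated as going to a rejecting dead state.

Build one automaton per condition and run them in lockstep. The first has 7 states tracking the last 2 symbols read; the second has 5 states tracking the count of `p`s modulo 5. A product state is a pair (one from each), accepting exactly when both do. Minimizing collapses redundant product states.
       p  q 
>  A   B  C 
   B   D  B 
   C   B  E 
   D   F  D 
 * E   B  E 
   F   G  F 
   G   A  H 
   H   I  H 
 * I   B  C 
(> = start, * = accepting)

start=A; accept=E,I; A-p->B; A-q->C; B-p->D; B-q->B; C-p->B; C-q->E; D-p->F; D-q->D; E-p->B; E-q->E; F-p->G; F-q->F; G-p->A; G-q->H; H-p->I; H-q->H; I-p->B; I-q->C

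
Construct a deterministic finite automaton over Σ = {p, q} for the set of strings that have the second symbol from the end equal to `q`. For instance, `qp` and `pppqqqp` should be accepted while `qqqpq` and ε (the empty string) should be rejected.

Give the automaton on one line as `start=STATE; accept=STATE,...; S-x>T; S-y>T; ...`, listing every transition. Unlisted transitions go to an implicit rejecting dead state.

Because acceptance depends on a position counted from the end, the machine has to buffer the most recent 2 symbols. Make each state the string of the last up-to-2 symbols read; on input `x` shift the window left and append `x`. Accept when the buffered window has length 2 and begins with `q`.
        p   q  
>  S0   S1  S2 
   S1   S3  S4 
   S2   S5  S6 
   S3   S3  S4 
   S4   S5  S6 
 * S5   S3  S4 
 * S6   S5  S6 
(> = start, * = accepting)

start=S0; accept=S5,S6; S0-p>S1; S0-q>S2; S1-p>S3; S1-q>S4; S2-p>S5; S2-q>S6; S3-p>S3; S3-q>S4; S4-p>S5; S4-q>S6; S5-p>S3; S5-q>S4; S6-p>S5; S6-q>S6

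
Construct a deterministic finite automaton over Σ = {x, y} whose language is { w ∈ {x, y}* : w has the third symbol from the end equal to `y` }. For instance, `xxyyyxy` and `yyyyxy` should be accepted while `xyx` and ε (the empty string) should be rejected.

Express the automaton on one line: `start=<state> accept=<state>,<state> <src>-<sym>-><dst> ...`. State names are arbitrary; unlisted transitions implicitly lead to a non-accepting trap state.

Because acceptance depends on a position counted from the end, the machine has to buffer the most recent 3 symbols. Make each state the string of the last up-to-3 symbols read; on input `x` shift the window left and append `x`. Accept when the buffered window has length 3 and begins with `y`.
15 states suffice.
          x    y  
>  S0     S1   S2 
   S1     S3   S4 
   S2     S5   S6 
   S3     S7   S8 
   S4     S9  S10 
   S5    S11  S12 
   S6    S13  S14 
   S7     S7   S8 
   S8     S9  S10 
   S9    S11  S12 
   S10   S13  S14 
 * S11    S7   S8 
 * S12    S9  S10 
 * S13   S11  S12 
 * S14   S13  S14 
(> = start, * = accepting)

start=S0 accept=S11,S12,S13,S14 S0-x->S1 S0-y->S2 S1-x->S3 S1-y->S4 S2-x->S5 S2-y->S6 S3-x->S7 S3-y->S8 S4-x->S9 S4-y->S10 S5-x->S11 S5-y->S12 S6-x->S13 S6-y->S14 S7-x->S7 S7-y->S8 S8-x->S9 S8-y->S10 S9-x->S11 S9-y->S12 S10-x->S13 S10-y->S14 S11-x->S7 S11-y->S8 S12-x->S9 S12-y->S10 S13-x->S11 S13-y->S12 S14-x->S13 S14-y->S14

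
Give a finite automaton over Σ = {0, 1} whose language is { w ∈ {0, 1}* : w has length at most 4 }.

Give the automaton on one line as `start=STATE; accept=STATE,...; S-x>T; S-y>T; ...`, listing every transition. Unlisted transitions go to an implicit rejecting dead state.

start=s0; accept=s0,s1,s2,s3,s4; s0-0>s1; s0-1>s1; s1-0>s2; s1-1>s2; s2-0>s3; s2-1>s3; s3-0>s4; s3-1>s4; s4-0>s5; s4-1>s5; s5-0>s5; s5-1>s5

We only need to distinguish lengths 0, 1, …, 4, and '>4'. Chain s0 → s1 → s2 → s3 → s4 → s5 on every symbol, with s5 looping. Accepting states: {s0, s1, s2, s3, s4}.
6 states suffice.
        0   1  
>* s0   s1  s1 
 * s1   s2  s2 
 * s2   s3  s3 
 * s3   s4  s4 
 * s4   s5  s5 
   s5   s5  s5 
(> = start, * = accepting)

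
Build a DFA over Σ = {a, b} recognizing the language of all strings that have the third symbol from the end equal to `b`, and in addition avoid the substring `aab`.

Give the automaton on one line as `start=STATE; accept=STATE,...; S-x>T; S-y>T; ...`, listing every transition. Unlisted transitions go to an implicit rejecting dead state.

Run two small machines in parallel and take their product. One (15 states) tracks the last 3 symbols read; the other (4 states) tracks partial matches of the forbidden pattern `aab`. Each combined state is a pair, one component from each; accept when both components accept.
With 22 states:
          a    b  
>  S0     S1   S2 
   S1     S3   S4 
   S2     S5   S6 
   S3     S7   S8 
   S4     S9  S10 
   S5    S11  S12 
   S6    S13  S14 
   S7     S7   S8 
   S8    S15  S16 
   S9    S11  S12 
   S10   S13  S14 
 * S11    S7   S8 
 * S12    S9  S10 
 * S13   S11  S12 
 * S14   S13  S14 
   S15   S17  S18 
   S16   S19  S20 
   S17   S21   S8 
   S18   S15  S16 
   S19   S17  S18 
   S20   S19  S20 
   S21   S21   S8 
(> = start, * = accepting)

start=S0; accept=S11,S12,S13,S14; S0-a>S1; S0-b>S2; S1-a>S3; S1-b>S4; S2-a>S5; S2-b>S6; S3-a>S7; S3-b>S8; S4-a>S9; S4-b>S10; S5-a>S11; S5-b>S12; S6-a>S13; S6-b>S14; S7-a>S7; S7-b>S8; S8-a>S15; S8-b>S16; S9-a>S11; S9-b>S12; S10-a>S13; S10-b>S14; S11-a>S7; S11-b>S8; S12-a>S9; S12-b>S10; S13-a>S11; S13-b>S12; S14-a>S13; S14-b>S14; S15-a>S17; S15-b>S18; S16-a>S19; S16-b>S20; S17-a>S21; S17-b>S8; S18-a>S15; S18-b>S16; S19-a>S17; S19-b>S18; S20-a>S19; S20-b>S20; S21-a>S21; S21-b>S8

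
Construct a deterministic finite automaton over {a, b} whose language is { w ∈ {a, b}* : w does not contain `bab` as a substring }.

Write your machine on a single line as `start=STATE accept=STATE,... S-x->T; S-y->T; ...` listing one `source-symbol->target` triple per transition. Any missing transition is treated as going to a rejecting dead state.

Track partial matches of the forbidden pattern `bab`. State q3 is a dead state reached once `bab` has occurred; every other state accepts. q0 means no part of `bab` is currently matched.
With 4 states:
        a   b  
>* q0   q0  q1 
 * q1   q2  q1 
 * q2   q0  q3 
   q3   q3  q3 
(> = start, * = accepting)

start=q0; accept=q0,q1,q2; q0-a->q0; q0-b->q1; q1-a->q2; q1-b->q1; q2-a->q0; q2-b->q3; q3-a->q3; q3-b->q3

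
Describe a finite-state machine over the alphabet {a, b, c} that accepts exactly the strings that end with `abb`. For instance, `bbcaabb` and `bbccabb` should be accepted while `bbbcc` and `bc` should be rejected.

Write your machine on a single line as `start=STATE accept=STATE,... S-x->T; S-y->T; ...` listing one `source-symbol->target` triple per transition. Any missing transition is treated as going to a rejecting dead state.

Let each state record the length of the longest suffix of the input read so far that is also a prefix of `abb`. q1 means the last symbol is `a`; q2 means the last 2 symbols are `ab`; q3 means the last 3 symbols are `abb`. Accept only at q3, where the string currently ends in `abb`.
4 states suffice.
        a   b   c  
>  q0   q1  q0  q0 
   q1   q1  q2  q0 
   q2   q1  q3  q0 
 * q3   q1  q0  q0 
(> = start, * = accepting)

start=q0; accept=q3; q0-a->q1; q0-b->q0; q0-c->q0; q1-a->q1; q1-b->q2; q1-c->q0; q2-a->q1; q2-b->q3; q2-c->q0; q3-a->q1; q3-b->q0; q3-c->q0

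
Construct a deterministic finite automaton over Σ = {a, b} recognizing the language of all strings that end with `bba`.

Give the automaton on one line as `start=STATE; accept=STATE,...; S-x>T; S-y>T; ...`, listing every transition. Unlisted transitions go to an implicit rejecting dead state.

Remember how much of `bba` the current input suffix matches. State s0 means no match yet; s1 means the last symbol is `b`; s2 means the last 2 symbols are `bb`; s3 means the last 3 symbols are `bba`. Only s3 accepts. On a mismatch, fall back to the longest proper suffix that is still a prefix of `bba`.
A 4-state machine:
        a   b  
>  s0   s0  s1 
   s1   s0  s2 
   s2   s3  s2 
 * s3   s0  s1 
(> = start, * = accepting)

start=s0; accept=s3; s0-a>s0; s0-b>s1; s1-a>s0; s1-b>s2; s2-a>s3; s2-b>s2; s3-a>s0; s3-b>s1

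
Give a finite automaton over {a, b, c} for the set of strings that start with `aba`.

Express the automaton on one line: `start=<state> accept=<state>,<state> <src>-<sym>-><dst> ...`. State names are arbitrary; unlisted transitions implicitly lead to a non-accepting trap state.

Check the first 3 symbols one by one: S0 through S2 record how many have matched `aba` so far; any wrong symbol goes to the dead state S4. After all 3 match we enter the accepting sink S3.
        a   b   c  
>  S0   S1  S4  S4 
   S1   S4  S2  S4 
   S2   S3  S4  S4 
 * S3   S3  S3  S3 
   S4   S4  S4  S4 
(> = start, * = accepting)

start=S0 accept=S3 S0-a->S1 S0-b->S4 S0-c->S4 S1-a->S4 S1-b->S2 S1-c->S4 S2-a->S3 S2-b->S4 S2-c->S4 S3-a->S3 S3-b->S3 S3-c->S3 S4-a->S4 S4-b->S4 S4-c->S4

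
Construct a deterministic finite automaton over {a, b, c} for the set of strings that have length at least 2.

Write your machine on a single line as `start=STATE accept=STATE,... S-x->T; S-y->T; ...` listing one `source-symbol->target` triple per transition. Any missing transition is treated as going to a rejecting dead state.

We only need to distinguish lengths 0, 1, …, 2, and '>2'. Chain q0 → q1 → q2 → q3 on every symbol, with q3 looping. Accepting states: {q2, q3}.
        a   b   c  
>  q0   q1  q1  q1 
   q1   q2  q2  q2 
 * q2   q3  q3  q3 
 * q3   q3  q3  q3 
(> = start, * = accepting)

start=q0; accept=q2,q3; q0-a->q1; q0-b->q1; q0-c->q1; q1-a->q2; q1-b->q2; q1-c->q2; q2-a->q3; q2-b->q3; q2-c->q3; q3-a->q3; q3-b->q3; q3-c->q3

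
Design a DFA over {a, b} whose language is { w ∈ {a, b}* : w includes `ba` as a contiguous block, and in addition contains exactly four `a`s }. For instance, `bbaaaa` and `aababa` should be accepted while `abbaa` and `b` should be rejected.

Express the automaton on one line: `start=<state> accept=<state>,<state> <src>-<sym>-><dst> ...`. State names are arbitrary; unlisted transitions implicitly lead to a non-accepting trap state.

start=q0 accept=q9 q0-a->q1 q0-b->q2 q1-a->q3 q1-b->q4 q2-a->q4 q2-b->q2 q3-a->q5 q3-b->q6 q4-a->q6 q4-b->q4 q5-a->q7 q5-b->q8 q6-a->q8 q6-b->q6 q7-a->q7 q7-b->q7 q8-a->q9 q8-b->q8 q9-a->q7 q9-b->q9

Build one automaton per condition and run them in lockstep. One (3 states) tracks whether and how much of `ba` has been seen; the other (6 states) tracks the count of `a`s, saturating at 5. Each combined state is a pair, one component from each; accept when both components accept. After merging equivalent states the machine shrinks.
        a   b  
>  q0   q1  q2 
   q1   q3  q4 
   q2   q4  q2 
   q3   q5  q6 
   q4   q6  q4 
   q5   q7  q8 
   q6   q8  q6 
   q7   q7  q7 
   q8   q9  q8 
 * q9   q7  q9 
(> = start, * = accepting)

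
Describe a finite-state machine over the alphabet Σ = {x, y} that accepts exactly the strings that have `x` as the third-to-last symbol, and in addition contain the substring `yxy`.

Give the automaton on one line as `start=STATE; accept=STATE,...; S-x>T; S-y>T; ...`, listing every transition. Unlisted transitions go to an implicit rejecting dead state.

Build one automaton per condition and run them in lockstep. The first has 15 states tracking the last 3 symbols read; the second has 4 states tracking whether and how much of `yxy` has been seen. A product state is a pair (one from each), accepting exactly when both do. Equivalent product states are then merged.
          x    y  
>  s0     s0   s1 
   s1     s2   s1 
   s2     s0   s3 
   s3     s4   s5 
 * s4     s6   s3 
 * s5     s7   s8 
   s6     s9  s10 
   s7     s6   s3 
   s8     s7   s8 
 * s9     s9  s10 
 * s10    s4   s5 
(> = start, * = accepting)

start=s0; accept=s4,s5,s9,s10; s0-x>s0; s0-y>s1; s1-x>s2; s1-y>s1; s2-x>s0; s2-y>s3; s3-x>s4; s3-y>s5; s4-x>s6; s4-y>s3; s5-x>s7; s5-y>s8; s6-x>s9; s6-y>s10; s7-x>s6; s7-y>s3; s8-x>s7; s8-y>s8; s9-x>s9; s9-y>s10; s10-x>s4; s10-y>s5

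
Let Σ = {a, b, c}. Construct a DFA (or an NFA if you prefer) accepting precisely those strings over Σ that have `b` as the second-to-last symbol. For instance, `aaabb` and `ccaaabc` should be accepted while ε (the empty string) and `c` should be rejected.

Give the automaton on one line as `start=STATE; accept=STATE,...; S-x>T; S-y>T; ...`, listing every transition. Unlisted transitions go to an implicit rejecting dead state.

Because acceptance depends on a position counted from the end, the machine has to buffer the most recent 2 symbols. Make each state the string of the last up-to-2 symbols read; on input `x` shift the window left and append `x`. Accept when the buffered window has length 2 and begins with `b`.
With 13 states:
          a    b    c  
>  q0     q1   q2   q3 
   q1     q4   q5   q6 
   q2     q7   q8   q9 
   q3    q10  q11  q12 
   q4     q4   q5   q6 
   q5     q7   q8   q9 
   q6    q10  q11  q12 
 * q7     q4   q5   q6 
 * q8     q7   q8   q9 
 * q9    q10  q11  q12 
   q10    q4   q5   q6 
   q11    q7   q8   q9 
   q12   q10  q11  q12 
(> = start, * = accepting)

start=q0; accept=q7,q8,q9; q0-a>q1; q0-b>q2; q0-c>q3; q1-a>q4; q1-b>q5; q1-c>q6; q2-a>q7; q2-b>q8; q2-c>q9; q3-a>q10; q3-b>q11; q3-c>q12; q4-a>q4; q4-b>q5; q4-c>q6; q5-a>q7; q5-b>q8; q5-c>q9; q6-a>q10; q6-b>q11; q6-c>q12; q7-a>q4; q7-b>q5; q7-c>q6; q8-a>q7; q8-b>q8; q8-c>q9; q9-a>q10; q9-b>q11; q9-c>q12; q10-a>q4; q10-b>q5; q10-c>q6; q11-a>q7; q11-b>q8; q11-c>q9; q12-a>q10; q12-b>q11; q12-c>q12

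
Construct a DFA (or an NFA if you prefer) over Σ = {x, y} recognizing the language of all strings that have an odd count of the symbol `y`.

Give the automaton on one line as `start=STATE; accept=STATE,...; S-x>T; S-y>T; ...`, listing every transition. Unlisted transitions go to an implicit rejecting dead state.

start=A; accept=B; A-x>A; A-y>B; B-x>B; B-y>A

Keep the running count of `y`s modulo 2: each `y` advances along the cycle A → B → A while other symbols loop. Accept at B.
2 states suffice.
       x  y 
>  A   A  B 
 * B   B  A 
(> = start, * = accepting)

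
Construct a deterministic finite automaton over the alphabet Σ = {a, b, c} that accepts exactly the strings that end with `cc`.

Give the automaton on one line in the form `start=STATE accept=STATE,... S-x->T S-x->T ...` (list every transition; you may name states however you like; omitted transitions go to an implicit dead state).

start=q0 accept=q2 q0-a->q0 q0-b->q0 q0-c->q1 q1-a->q0 q1-b->q0 q1-c->q2 q2-a->q0 q2-b->q0 q2-c->q2

Let each state record the length of the longest suffix of the input read so far that is also a prefix of `cc`. q1 means the last symbol is `c`; q2 means the last 2 symbols are `cc`. Accept only at q2, where the string currently ends in `cc`.
With 3 states:
        a   b   c  
>  q0   q0  q0  q1 
   q1   q0  q0  q2 
 * q2   q0  q0  q2 
(> = start, * = accepting)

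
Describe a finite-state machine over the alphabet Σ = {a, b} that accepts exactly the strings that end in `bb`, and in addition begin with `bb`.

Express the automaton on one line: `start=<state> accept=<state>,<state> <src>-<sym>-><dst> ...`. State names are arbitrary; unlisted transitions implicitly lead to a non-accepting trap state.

Handle the two conditions separately and then intersect. One (3 states) tracks how much of the suffix `bb` has currently been matched; the other (4 states) tracks whether the input so far still matches the prefix `bb`. Each combined state is a pair, one component from each; accept when both components accept. Minimizing collapses redundant product states.
With 6 states:
        a   b  
>  q0   q1  q2 
   q1   q1  q1 
   q2   q1  q3 
 * q3   q4  q3 
   q4   q4  q5 
   q5   q4  q3 
(> = start, * = accepting)

start=q0 accept=q3 q0-a->q1 q0-b->q2 q1-a->q1 q1-b->q1 q2-a->q1 q2-b->q3 q3-a->q4 q3-b->q3 q4-a->q4 q4-b->q5 q5-a->q4 q5-b->q3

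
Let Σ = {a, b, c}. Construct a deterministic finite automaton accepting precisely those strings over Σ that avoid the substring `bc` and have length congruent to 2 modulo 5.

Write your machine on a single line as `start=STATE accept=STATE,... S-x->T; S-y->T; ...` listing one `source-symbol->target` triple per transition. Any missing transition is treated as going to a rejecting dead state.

Run two small machines in parallel and take their product. One (3 states) tracks partial matches of the forbidden pattern `bc`; the other (5 states) tracks the input length modulo 5. Each combined state is a pair, one component from each; accept when both components accept.
A 15-state machine:
          a    b    c  
>  q0     q1   q2   q1 
   q1     q3   q4   q3 
   q2     q3   q4   q5 
 * q3     q6   q7   q6 
 * q4     q6   q7   q8 
   q5     q8   q8   q8 
   q6     q9  q10   q9 
   q7     q9  q10  q11 
   q8    q11  q11  q11 
   q9     q0  q12   q0 
   q10    q0  q12  q13 
   q11   q13  q13  q13 
   q12    q1   q2  q14 
   q13   q14  q14  q14 
   q14    q5   q5   q5 
(> = start, * = accepting)

start=q0; accept=q3,q4; q0-a->q1; q0-b->q2; q0-c->q1; q1-a->q3; q1-b->q4; q1-c->q3; q2-a->q3; q2-b->q4; q2-c->q5; q3-a->q6; q3-b->q7; q3-c->q6; q4-a->q6; q4-b->q7; q4-c->q8; q5-a->q8; q5-b->q8; q5-c->q8; q6-a->q9; q6-b->q10; q6-c->q9; q7-a->q9; q7-b->q10; q7-c->q11; q8-a->q11; q8-b->q11; q8-c->q11; q9-a->q0; q9-b->q12; q9-c->q0; q10-a->q0; q10-b->q12; q10-c->q13; q11-a->q13; q11-b->q13; q11-c->q13; q12-a->q1; q12-b->q2; q12-c->q14; q13-a->q14; q13-b->q14; q13-c->q14; q14-a->q5; q14-b->q5; q14-c->q5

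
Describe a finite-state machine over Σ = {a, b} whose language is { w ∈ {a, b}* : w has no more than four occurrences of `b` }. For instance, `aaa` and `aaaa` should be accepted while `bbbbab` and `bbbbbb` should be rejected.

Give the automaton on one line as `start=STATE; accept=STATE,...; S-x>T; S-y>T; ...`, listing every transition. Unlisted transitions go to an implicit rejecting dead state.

Only the number of `b`s matters, and only up to 5. Make a chain S0 → S1 → S2 → S3 → S4 → S5 advanced by each `b` (with S5 absorbing); every other symbol self-loops. The accepting set is {S0, S1, S2, S3, S4}.
6 states suffice.
        a   b  
>* S0   S0  S1 
 * S1   S1  S2 
 * S2   S2  S3 
 * S3   S3  S4 
 * S4   S4  S5 
   S5   S5  S5 
(> = start, * = accepting)

start=S0; accept=S0,S1,S2,S3,S4; S0-a>S0; S0-b>S1; S1-a>S1; S1-b>S2; S2-a>S2; S2-b>S3; S3-a>S3; S3-b>S4; S4-a>S4; S4-b>S5; S5-a>S5; S5-b>S5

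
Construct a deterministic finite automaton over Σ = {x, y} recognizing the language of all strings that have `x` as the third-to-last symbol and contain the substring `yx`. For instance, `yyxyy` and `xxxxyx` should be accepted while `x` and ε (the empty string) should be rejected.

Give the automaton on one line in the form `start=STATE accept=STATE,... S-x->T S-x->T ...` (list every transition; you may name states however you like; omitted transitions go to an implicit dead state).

start=A accept=J,P,Q,R A-x->B A-y->C B-x->D B-y->E C-x->F C-y->G D-x->H D-y->I E-x->J E-y->K F-x->L F-y->M G-x->N G-y->O H-x->H H-y->I I-x->J I-y->K J-x->L J-y->M K-x->N K-y->O L-x->P L-y->Q M-x->J M-y->R N-x->L N-y->M O-x->N O-y->O P-x->P P-y->Q Q-x->J Q-y->R R-x->N R-y->S S-x->N S-y->S

Run two small machines in parallel and take their product. One (15 states) tracks the last 3 symbols read; the other (3 states) tracks whether and how much of `yx` has been seen. Each combined state is a pair, one component from each; accept when both components accept.
       x  y 
>  A   B  C 
   B   D  E 
   C   F  G 
   D   H  I 
   E   J  K 
   F   L  M 
   G   N  O 
   H   H  I 
   I   J  K 
 * J   L  M 
   K   N  O 
   L   P  Q 
   M   J  R 
   N   L  M 
   O   N  O 
 * P   P  Q 
 * Q   J  R 
 * R   N  S 
   S   N  S 
(> = start, * = accepting)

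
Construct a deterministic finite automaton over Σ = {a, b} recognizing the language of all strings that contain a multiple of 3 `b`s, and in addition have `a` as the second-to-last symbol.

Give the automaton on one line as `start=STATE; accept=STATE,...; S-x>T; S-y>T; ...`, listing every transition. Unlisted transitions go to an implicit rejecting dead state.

Run two small machines in parallel and take their product. The first has 3 states tracking the count of `b`s modulo 3; the second has 7 states tracking the last 2 symbols read. A product state is a pair (one from each), accepting exactly when both do.
With 15 states:
          a    b  
>  q0     q1   q2 
   q1     q3   q4 
   q2     q5   q6 
 * q3     q3   q4 
   q4     q5   q6 
   q5     q7   q8 
   q6     q9  q10 
   q7     q7   q8 
   q8     q9  q10 
   q9    q11  q12 
   q10   q13  q14 
   q11   q11  q12 
 * q12   q13  q14 
   q13    q3   q4 
   q14    q5   q6 
(> = start, * = accepting)

start=q0; accept=q3,q12; q0-a>q1; q0-b>q2; q1-a>q3; q1-b>q4; q2-a>q5; q2-b>q6; q3-a>q3; q3-b>q4; q4-a>q5; q4-b>q6; q5-a>q7; q5-b>q8; q6-a>q9; q6-b>q10; q7-a>q7; q7-b>q8; q8-a>q9; q8-b>q10; q9-a>q11; q9-b>q12; q10-a>q13; q10-b>q14; q11-a>q11; q11-b>q12; q12-a>q13; q12-b>q14; q13-a>q3; q13-b>q4; q14-a>q5; q14-b>q6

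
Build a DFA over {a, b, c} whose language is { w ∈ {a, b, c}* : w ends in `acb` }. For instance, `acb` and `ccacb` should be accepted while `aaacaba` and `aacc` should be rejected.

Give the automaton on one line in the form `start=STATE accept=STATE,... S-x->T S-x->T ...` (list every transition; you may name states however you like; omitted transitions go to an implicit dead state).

Let each state record the length of the longest suffix of the input read so far that is also a prefix of `acb`. q1 means the last symbol is `a`; q2 means the last 2 symbols are `ac`; q3 means the last 3 symbols are `acb`. Accept only at q3, where the string currently ends in `acb`.
        a   b   c  
>  q0   q1  q0  q0 
   q1   q1  q0  q2 
   q2   q1  q3  q0 
 * q3   q1  q0  q0 
(> = start, * = accepting)

start=q0 accept=q3 q0-a->q1 q0-b->q0 q0-c->q0 q1-a->q1 q1-b->q0 q1-c->q2 q2-a->q1 q2-b->q3 q2-c->q0 q3-a->q1 q3-b->q0 q3-c->q0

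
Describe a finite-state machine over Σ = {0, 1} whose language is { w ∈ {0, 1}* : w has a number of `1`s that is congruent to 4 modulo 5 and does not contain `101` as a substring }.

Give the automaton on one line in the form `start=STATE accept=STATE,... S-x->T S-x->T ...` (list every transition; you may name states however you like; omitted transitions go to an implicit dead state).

start=A accept=K,M,O A-0->A A-1->B B-0->C B-1->D C-0->E C-1->F D-0->G D-1->H E-0->E E-1->D F-0->F F-1->F G-0->I G-1->F H-0->J H-1->K I-0->I I-1->H J-0->L J-1->F K-0->M K-1->N L-0->L L-1->K M-0->O M-1->F N-0->P N-1->B O-0->O O-1->N P-0->A P-1->F

Handle the two conditions separately and then intersect. One (5 states) tracks the count of `1`s modulo 5; the other (4 states) tracks partial matches of the forbidden pattern `101`. Each combined state is a pair, one component from each; accept when both components accept. After merging equivalent states the machine shrinks.
With 16 states:
       0  1 
>  A   A  B 
   B   C  D 
   C   E  F 
   D   G  H 
   E   E  D 
   F   F  F 
   G   I  F 
   H   J  K 
   I   I  H 
   J   L  F 
 * K   M  N 
   L   L  K 
 * M   O  F 
   N   P  B 
 * O   O  N 
   P   A  F 
(> = start, * = accepting)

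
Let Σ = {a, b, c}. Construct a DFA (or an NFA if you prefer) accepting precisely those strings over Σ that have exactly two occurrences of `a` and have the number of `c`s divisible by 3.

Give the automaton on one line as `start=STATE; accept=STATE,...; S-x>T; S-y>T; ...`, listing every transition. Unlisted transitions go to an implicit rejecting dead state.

Run two small machines in parallel and take their product. One (4 states) tracks the count of `a`s, saturating at 3; the other (3 states) tracks the count of `c`s modulo 3. Each combined state is a pair, one component from each; accept when both components accept.
A 12-state machine:
          a    b    c  
>  s0     s1   s0   s2 
   s1     s3   s1   s4 
   s2     s4   s2   s5 
 * s3     s6   s3   s7 
   s4     s7   s4   s8 
   s5     s8   s5   s0 
   s6     s6   s6   s9 
   s7     s9   s7  s10 
   s8    s10   s8   s1 
   s9     s9   s9  s11 
   s10   s11  s10   s3 
   s11   s11  s11   s6 
(> = start, * = accepting)

start=s0; accept=s3; s0-a>s1; s0-b>s0; s0-c>s2; s1-a>s3; s1-b>s1; s1-c>s4; s2-a>s4; s2-b>s2; s2-c>s5; s3-a>s6; s3-b>s3; s3-c>s7; s4-a>s7; s4-b>s4; s4-c>s8; s5-a>s8; s5-b>s5; s5-c>s0; s6-a>s6; s6-b>s6; s6-c>s9; s7-a>s9; s7-b>s7; s7-c>s10; s8-a>s10; s8-b>s8; s8-c>s1; s9-a>s9; s9-b>s9; s9-c>s11; s10-a>s11; s10-b>s10; s10-c>s3; s11-a>s11; s11-b>s11; s11-c>s6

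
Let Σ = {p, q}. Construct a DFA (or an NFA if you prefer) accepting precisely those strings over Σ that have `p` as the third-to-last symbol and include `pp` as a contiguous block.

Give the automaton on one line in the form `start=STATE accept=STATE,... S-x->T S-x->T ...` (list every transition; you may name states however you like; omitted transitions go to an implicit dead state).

Handle the two conditions separately and then intersect. One (15 states) tracks the last 3 symbols read; the other (3 states) tracks whether and how much of `pp` has been seen. Each combined state is a pair, one component from each; accept when both components accept. Minimizing collapses redundant product states.
10 states suffice.
        p   q  
>  s0   s1  s0 
   s1   s2  s0 
   s2   s3  s4 
 * s3   s3  s4 
 * s4   s5  s6 
 * s5   s2  s7 
 * s6   s8  s9 
   s7   s5  s6 
   s8   s2  s7 
   s9   s8  s9 
(> = start, * = accepting)

start=s0 accept=s3,s4,s5,s6 s0-p->s1 s0-q->s0 s1-p->s2 s1-q->s0 s2-p->s3 s2-q->s4 s3-p->s3 s3-q->s4 s4-p->s5 s4-q->s6 s5-p->s2 s5-q->s7 s6-p->s8 s6-q->s9 s7-p->s5 s7-q->s6 s8-p->s2 s8-q->s7 s9-p->s8 s9-q->s9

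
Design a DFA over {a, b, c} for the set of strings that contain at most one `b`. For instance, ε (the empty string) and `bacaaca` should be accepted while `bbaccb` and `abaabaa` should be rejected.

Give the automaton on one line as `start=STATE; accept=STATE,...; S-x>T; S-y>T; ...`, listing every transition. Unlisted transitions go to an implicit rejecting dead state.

Count `b`s, saturating at 2: state S0 means no `b` yet, S1 means one `b` seen, S2 means more than one. Each `b` increments (capped at S2); other symbols loop. Accept from {S0, S1}.
With 3 states:
        a   b   c  
>* S0   S0  S1  S0 
 * S1   S1  S2  S1 
   S2   S2  S2  S2 
(> = start, * = accepting)

start=S0; accept=S0,S1; S0-a>S0; S0-b>S1; S0-c>S0; S1-a>S1; S1-b>S2; S1-c>S1; S2-a>S2; S2-b>S2; S2-c>S2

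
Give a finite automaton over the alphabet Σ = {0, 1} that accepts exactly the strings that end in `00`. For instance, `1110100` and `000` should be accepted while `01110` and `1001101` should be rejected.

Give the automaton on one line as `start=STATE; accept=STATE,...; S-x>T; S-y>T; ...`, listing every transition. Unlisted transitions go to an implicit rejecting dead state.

start=s0; accept=s2; s0-0>s1; s0-1>s0; s1-0>s2; s1-1>s0; s2-0>s2; s2-1>s0

Remember how much of `00` the current input suffix matches. State s0 means no match yet; s1 means the last symbol is `0`; s2 means the last 2 symbols are `00`. Only s2 accepts. On a mismatch, fall back to the longest proper suffix that is still a prefix of `00`.
A 3-state machine:
        0   1  
>  s0   s1  s0 
   s1   s2  s0 
 * s2   s2  s0 
(> = start, * = accepting)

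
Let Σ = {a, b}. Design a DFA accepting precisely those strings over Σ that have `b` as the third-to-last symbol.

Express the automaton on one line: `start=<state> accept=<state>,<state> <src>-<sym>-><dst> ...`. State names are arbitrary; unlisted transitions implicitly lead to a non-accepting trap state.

start=q0 accept=q11,q12,q13,q14 q0-a->q1 q0-b->q2 q1-a->q3 q1-b->q4 q2-a->q5 q2-b->q6 q3-a->q7 q3-b->q8 q4-a->q9 q4-b->q10 q5-a->q11 q5-b->q12 q6-a->q13 q6-b->q14 q7-a->q7 q7-b->q8 q8-a->q9 q8-b->q10 q9-a->q11 q9-b->q12 q10-a->q13 q10-b->q14 q11-a->q7 q11-b->q8 q12-a->q9 q12-b->q10 q13-a->q11 q13-b->q12 q14-a->q13 q14-b->q14

A DFA must remember the last 3 symbols (since which symbol is third-to-last isn't known until the input ends). Use one state per possible window of the last ≤3 symbols; accept from those whose window starts with `b`.
A 15-state machine:
          a    b  
>  q0     q1   q2 
   q1     q3   q4 
   q2     q5   q6 
   q3     q7   q8 
   q4     q9  q10 
   q5    q11  q12 
   q6    q13  q14 
   q7     q7   q8 
   q8     q9  q10 
   q9    q11  q12 
   q10   q13  q14 
 * q11    q7   q8 
 * q12    q9  q10 
 * q13   q11  q12 
 * q14   q13  q14 
(> = start, * = accepting)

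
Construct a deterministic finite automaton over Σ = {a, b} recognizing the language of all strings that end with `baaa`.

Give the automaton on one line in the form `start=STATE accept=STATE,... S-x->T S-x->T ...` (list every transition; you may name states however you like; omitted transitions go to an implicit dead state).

Remember how much of `baaa` the current input suffix matches. State s0 means no match yet; s1 means the last symbol is `b`; s2 means the last 2 symbols are `ba`; s3 means the last 3 symbols are `baa`; s4 means the last 4 symbols are `baaa`. Only s4 accepts. On a mismatch, fall back to the longest proper suffix that is still a prefix of `baaa`.
5 states suffice.
        a   b  
>  s0   s0  s1 
   s1   s2  s1 
   s2   s3  s1 
   s3   s4  s1 
 * s4   s0  s1 
(> = start, * = accepting)

start=s0 accept=s4 s0-a->s0 s0-b->s1 s1-a->s2 s1-b->s1 s2-a->s3 s2-b->s1 s3-a->s4 s3-b->s1 s4-a->s0 s4-b->s1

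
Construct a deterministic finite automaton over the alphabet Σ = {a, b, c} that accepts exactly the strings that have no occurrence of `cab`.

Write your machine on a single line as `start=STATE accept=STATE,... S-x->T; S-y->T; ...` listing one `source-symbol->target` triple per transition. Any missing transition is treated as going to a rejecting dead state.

start=q0; accept=q0,q1,q2; q0-a->q0; q0-b->q0; q0-c->q1; q1-a->q2; q1-b->q0; q1-c->q1; q2-a->q0; q2-b->q3; q2-c->q1; q3-a->q3; q3-b->q3; q3-c->q3

This is the complement of 'contains `cab`'. Use the same substring-matching states — q0 through q3 holding how much of `cab` has just been matched — but flip the accepting set: everything except the trap q3 accepts.
With 4 states:
        a   b   c  
>* q0   q0  q0  q1 
 * q1   q2  q0  q1 
 * q2   q0  q3  q1 
   q3   q3  q3  q3 
(> = start, * = accepting)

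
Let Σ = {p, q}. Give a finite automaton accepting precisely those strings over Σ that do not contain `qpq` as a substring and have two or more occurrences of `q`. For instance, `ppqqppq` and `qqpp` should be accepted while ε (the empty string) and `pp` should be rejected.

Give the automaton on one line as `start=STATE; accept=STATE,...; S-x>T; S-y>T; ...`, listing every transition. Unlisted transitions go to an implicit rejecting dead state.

Build one automaton per condition and run them in lockstep. One (4 states) tracks partial matches of the forbidden pattern `qpq`; the other (4 states) tracks the count of `q`s, saturating at 3. Each combined state is a pair, one component from each; accept when both components accept.
With 12 states:
          p    q  
>  s0     s0   s1 
   s1     s2   s3 
   s2     s4   s5 
 * s3     s6   s7 
   s4     s4   s3 
   s5     s5   s8 
 * s6     s9   s8 
 * s7    s10   s7 
   s8     s8   s8 
 * s9     s9   s7 
 * s10   s11   s8 
 * s11   s11   s7 
(> = start, * = accepting)

start=s0; accept=s3,s6,s7,s9,s10,s11; s0-p>s0; s0-q>s1; s1-p>s2; s1-q>s3; s2-p>s4; s2-q>s5; s3-p>s6; s3-q>s7; s4-p>s4; s4-q>s3; s5-p>s5; s5-q>s8; s6-p>s9; s6-q>s8; s7-p>s10; s7-q>s7; s8-p>s8; s8-q>s8; s9-p>s9; s9-q>s7; s10-p>s11; s10-q>s8; s11-p>s11; s11-q>s7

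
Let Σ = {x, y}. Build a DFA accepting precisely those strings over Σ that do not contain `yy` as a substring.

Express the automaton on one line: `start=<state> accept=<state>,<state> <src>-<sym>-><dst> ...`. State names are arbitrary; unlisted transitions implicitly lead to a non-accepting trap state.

Track partial matches of the forbidden pattern `yy`. State q2 is a dead state reached once `yy` has occurred; every other state accepts. q0 means no part of `yy` is currently matched.
3 states suffice.
        x   y  
>* q0   q0  q1 
 * q1   q0  q2 
   q2   q2  q2 
(> = start, * = accepting)

start=q0 accept=q0,q1 q0-x->q0 q0-y->q1 q1-x->q0 q1-y->q2 q2-x->q2 q2-y->q2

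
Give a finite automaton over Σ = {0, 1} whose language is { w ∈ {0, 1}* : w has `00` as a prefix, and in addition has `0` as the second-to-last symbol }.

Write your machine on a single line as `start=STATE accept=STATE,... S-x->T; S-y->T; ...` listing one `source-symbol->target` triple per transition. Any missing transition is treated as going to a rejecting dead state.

start=A; accept=D,H; A-0->B; A-1->C; B-0->D; B-1->E; C-0->F; C-1->G; D-0->D; D-1->H; E-0->F; E-1->G; F-0->I; F-1->E; G-0->F; G-1->G; H-0->J; H-1->K; I-0->I; I-1->E; J-0->D; J-1->H; K-0->J; K-1->K

Handle the two conditions separately and then intersect. One (4 states) tracks whether the input so far still matches the prefix `00`; the other (7 states) tracks the last 2 symbols read. Each combined state is a pair, one component from each; accept when both components accept.
An 11-state machine:
       0  1 
>  A   B  C 
   B   D  E 
   C   F  G 
 * D   D  H 
   E   F  G 
   F   I  E 
   G   F  G 
 * H   J  K 
   I   I  E 
   J   D  H 
   K   J  K 
(> = start, * = accepting)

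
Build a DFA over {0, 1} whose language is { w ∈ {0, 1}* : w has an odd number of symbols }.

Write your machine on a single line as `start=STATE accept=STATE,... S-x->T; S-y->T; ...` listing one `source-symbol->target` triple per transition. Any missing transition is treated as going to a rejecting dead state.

Count input length modulo 2: every symbol advances one step around the cycle A → B → A. Accept at B.
A 2-state machine:
       0  1 
>  A   B  B 
 * B   A  A 
(> = start, * = accepting)

start=A; accept=B; A-0->B; A-1->B; B-0->A; B-1->A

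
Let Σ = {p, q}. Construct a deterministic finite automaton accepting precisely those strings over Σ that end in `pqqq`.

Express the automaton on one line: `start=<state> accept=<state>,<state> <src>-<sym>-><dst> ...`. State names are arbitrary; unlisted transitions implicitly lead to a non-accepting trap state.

Let each state record the length of the longest suffix of the input read so far that is also a prefix of `pqqq`. s1 means the last symbol is `p`; s2 means the last 2 symbols are `pq`; s3 means the last 3 symbols are `pqq`; s4 means the last 4 symbols are `pqqq`. Accept only at s4, where the string currently ends in `pqqq`.
A 5-state machine:
        p   q  
>  s0   s1  s0 
   s1   s1  s2 
   s2   s1  s3 
   s3   s1  s4 
 * s4   s1  s0 
(> = start, * = accepting)

start=s0 accept=s4 s0-p->s1 s0-q->s0 s1-p->s1 s1-q->s2 s2-p->s1 s2-q->s3 s3-p->s1 s3-q->s4 s4-p->s1 s4-q->s0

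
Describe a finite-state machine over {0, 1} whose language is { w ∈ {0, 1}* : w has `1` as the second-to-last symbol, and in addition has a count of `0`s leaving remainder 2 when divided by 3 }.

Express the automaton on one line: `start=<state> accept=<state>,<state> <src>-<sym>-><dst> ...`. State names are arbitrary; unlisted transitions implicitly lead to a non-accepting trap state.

start=A accept=J,O A-0->B A-1->C B-0->D B-1->E C-0->F C-1->G D-0->H D-1->I E-0->J E-1->K F-0->D F-1->E G-0->F G-1->G H-0->L H-1->M I-0->N I-1->O J-0->H J-1->I K-0->J K-1->K L-0->D L-1->E M-0->F M-1->G N-0->L N-1->M O-0->N O-1->O

Build one automaton per condition and run them in lockstep. One (7 states) tracks the last 2 symbols read; the other (3 states) tracks the count of `0`s modulo 3. Each combined state is a pair, one component from each; accept when both components accept.
With 15 states:
       0  1 
>  A   B  C 
   B   D  E 
   C   F  G 
   D   H  I 
   E   J  K 
   F   D  E 
   G   F  G 
   H   L  M 
   I   N  O 
 * J   H  I 
   K   J  K 
   L   D  E 
   M   F  G 
   N   L  M 
 * O   N  O 
(> = start, * = accepting)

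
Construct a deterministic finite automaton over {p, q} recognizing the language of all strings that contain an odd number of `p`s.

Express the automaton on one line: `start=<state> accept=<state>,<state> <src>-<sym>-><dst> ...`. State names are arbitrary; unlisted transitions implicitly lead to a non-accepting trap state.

start=S0 accept=S1 S0-p->S1 S0-q->S0 S1-p->S0 S1-q->S1

Keep the running count of `p`s modulo 2: each `p` advances along the cycle S0 → S1 → S0 while other symbols loop. Accept at S1.
A 2-state machine:
        p   q  
>  S0   S1  S0 
 * S1   S0  S1 
(> = start, * = accepting)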